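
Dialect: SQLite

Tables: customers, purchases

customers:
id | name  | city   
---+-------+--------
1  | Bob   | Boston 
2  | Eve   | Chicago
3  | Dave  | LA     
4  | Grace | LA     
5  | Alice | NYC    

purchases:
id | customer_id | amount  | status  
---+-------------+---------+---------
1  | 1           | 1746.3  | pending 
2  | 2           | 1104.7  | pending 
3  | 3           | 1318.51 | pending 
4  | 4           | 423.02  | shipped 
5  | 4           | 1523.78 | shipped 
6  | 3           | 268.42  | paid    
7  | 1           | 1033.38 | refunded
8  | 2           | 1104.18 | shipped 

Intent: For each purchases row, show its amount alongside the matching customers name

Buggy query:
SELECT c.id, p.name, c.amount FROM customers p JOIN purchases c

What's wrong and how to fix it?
Bug: JOIN with no ON clause produces a cartesian product; every purchases row pairs with every customers row

Fix: Specify the join condition linking the foreign key to the parent id

Corrected query:
SELECT c.id, p.name, c.amount FROM customers p JOIN purchases c ON c.customer_id = p.id

Result:
id | name  | amount 
---+-------+--------
1  | Bob   | 1746.3 
2  | Eve   | 1104.7 
3  | Dave  | 1318.51
4  | Grace | 423.02 
5  | Grace | 1523.78
6  | Dave  | 268.42 
7  | Bob   | 1033.38
8  | Eve   | 1104.18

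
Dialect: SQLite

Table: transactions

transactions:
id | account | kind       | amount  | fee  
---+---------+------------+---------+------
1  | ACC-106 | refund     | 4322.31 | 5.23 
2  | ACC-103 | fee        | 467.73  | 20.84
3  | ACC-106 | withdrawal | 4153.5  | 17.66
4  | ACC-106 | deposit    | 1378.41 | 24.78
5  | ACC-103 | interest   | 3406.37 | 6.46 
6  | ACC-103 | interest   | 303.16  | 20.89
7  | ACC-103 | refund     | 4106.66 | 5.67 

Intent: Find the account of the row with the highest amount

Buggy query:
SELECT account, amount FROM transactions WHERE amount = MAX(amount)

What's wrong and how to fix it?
Bug: MAX(amount) is an aggregate and cannot be used directly in WHERE

Fix: Use a subquery: WHERE amount = (SELECT MAX(amount) FROM transactions)

Corrected query:
SELECT account, amount FROM transactions WHERE amount = (SELECT MAX(amount) FROM transactions)

Result:
account | amount 
--------+--------
ACC-106 | 4322.31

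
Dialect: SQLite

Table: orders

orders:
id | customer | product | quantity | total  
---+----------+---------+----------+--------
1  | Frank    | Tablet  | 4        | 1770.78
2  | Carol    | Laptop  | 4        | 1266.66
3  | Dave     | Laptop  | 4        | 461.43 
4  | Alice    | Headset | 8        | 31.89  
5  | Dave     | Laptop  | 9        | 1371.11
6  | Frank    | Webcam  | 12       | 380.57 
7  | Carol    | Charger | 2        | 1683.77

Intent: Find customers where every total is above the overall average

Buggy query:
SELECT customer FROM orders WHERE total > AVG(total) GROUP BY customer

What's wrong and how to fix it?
Bug: AVG() is an aggregate; it can't sit directly in WHERE

Fix: Compute the overall average in a scalar subquery and compare each group's MIN against it in HAVING

Corrected query:
SELECT customer FROM orders GROUP BY customer HAVING MIN(total) > (SELECT AVG(total) FROM orders)

Result:
customer
--------
Carol   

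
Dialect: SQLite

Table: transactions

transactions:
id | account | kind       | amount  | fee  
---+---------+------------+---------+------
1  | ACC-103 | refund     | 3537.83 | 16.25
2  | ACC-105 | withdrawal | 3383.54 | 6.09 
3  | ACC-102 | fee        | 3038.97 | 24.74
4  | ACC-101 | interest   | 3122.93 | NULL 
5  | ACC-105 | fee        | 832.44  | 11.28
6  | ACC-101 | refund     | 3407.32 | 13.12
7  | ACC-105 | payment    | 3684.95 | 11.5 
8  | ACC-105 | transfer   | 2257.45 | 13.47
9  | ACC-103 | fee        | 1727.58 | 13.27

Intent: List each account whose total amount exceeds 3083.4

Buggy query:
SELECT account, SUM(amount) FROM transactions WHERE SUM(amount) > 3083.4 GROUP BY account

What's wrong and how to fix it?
Bug: WHERE runs before GROUP BY, so aggregates aren't available there

Fix: Move the aggregate condition to a HAVING clause

Corrected query:
SELECT account, SUM(amount) FROM transactions GROUP BY account HAVING SUM(amount) > 3083.4

Result:
account | SUM(amount)
--------+------------
ACC-101 | 6530.25    
ACC-103 | 5265.41    
ACC-105 | 10158.38   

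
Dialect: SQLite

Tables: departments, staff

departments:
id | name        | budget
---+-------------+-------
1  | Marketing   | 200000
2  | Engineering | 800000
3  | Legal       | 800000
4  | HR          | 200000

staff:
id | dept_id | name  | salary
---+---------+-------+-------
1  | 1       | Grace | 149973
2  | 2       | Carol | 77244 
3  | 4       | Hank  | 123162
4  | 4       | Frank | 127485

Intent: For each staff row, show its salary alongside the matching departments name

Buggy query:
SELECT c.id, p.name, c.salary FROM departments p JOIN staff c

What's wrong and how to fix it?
Bug: Missing join condition: each staff row is matched to all departments rows instead of just its own

Fix: Add ON c.dept_id = p.id to the JOIN

Corrected query:
SELECT c.id, p.name, c.salary FROM departments p JOIN staff c ON c.dept_id = p.id

Result:
id | name        | salary
---+-------------+-------
1  | Marketing   | 149973
2  | Engineering | 77244 
3  | HR          | 123162
4  | HR          | 127485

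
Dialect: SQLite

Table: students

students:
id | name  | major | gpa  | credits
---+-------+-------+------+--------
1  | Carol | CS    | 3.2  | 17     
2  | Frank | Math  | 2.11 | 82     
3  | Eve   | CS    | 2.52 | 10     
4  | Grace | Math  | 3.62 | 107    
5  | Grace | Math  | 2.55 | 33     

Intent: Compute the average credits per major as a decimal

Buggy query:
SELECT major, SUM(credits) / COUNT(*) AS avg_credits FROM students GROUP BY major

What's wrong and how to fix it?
Bug: Both operands are integers, so '/' performs integer division and truncates

Fix: Cast one side to REAL so the division keeps the fractional part

Corrected query:
SELECT major, SUM(credits) * 1.0 / COUNT(*) AS avg_credits FROM students GROUP BY major

Result:
major | avg_credits
------+------------
CS    | 13.5       
Math  | 74         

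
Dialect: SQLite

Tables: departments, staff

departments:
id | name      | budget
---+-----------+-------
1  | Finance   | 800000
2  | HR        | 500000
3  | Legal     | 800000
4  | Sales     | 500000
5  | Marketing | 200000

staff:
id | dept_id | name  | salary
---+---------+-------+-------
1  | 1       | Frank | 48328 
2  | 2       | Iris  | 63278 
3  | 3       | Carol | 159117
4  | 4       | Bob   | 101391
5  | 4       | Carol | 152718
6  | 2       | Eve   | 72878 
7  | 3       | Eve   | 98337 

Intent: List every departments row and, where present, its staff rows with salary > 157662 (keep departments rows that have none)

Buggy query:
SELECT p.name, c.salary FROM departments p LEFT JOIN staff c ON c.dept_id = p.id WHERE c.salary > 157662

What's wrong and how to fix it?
Bug: A WHERE condition on the right-hand table after LEFT JOIN drops unmatched parents

Fix: Put 'c.salary > 157662' in the JOIN's ON clause instead of WHERE

Corrected query:
SELECT p.name, c.salary FROM departments p LEFT JOIN staff c ON c.dept_id = p.id AND c.salary > 157662

Result:
name      | salary
----------+-------
Finance   | NULL  
HR        | NULL  
Legal     | 159117
Sales     | NULL  
Marketing | NULL  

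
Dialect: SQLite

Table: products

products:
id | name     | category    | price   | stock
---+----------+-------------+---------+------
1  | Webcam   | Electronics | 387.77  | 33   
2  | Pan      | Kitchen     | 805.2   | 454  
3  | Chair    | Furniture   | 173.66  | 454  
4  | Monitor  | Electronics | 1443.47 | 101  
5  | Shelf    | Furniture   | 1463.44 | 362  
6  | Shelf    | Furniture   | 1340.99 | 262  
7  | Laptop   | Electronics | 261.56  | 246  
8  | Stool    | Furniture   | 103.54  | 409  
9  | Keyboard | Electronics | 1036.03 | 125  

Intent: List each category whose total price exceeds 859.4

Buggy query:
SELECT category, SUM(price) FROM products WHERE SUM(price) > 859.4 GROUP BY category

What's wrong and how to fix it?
Bug: SUM(price) is an aggregate, but WHERE filters rows before aggregation

Fix: Move the aggregate condition to a HAVING clause

Corrected query:
SELECT category, SUM(price) FROM products GROUP BY category HAVING SUM(price) > 859.4

Result:
category    | SUM(price)
------------+-----------
Electronics | 3128.83   
Furniture   | 3081.63   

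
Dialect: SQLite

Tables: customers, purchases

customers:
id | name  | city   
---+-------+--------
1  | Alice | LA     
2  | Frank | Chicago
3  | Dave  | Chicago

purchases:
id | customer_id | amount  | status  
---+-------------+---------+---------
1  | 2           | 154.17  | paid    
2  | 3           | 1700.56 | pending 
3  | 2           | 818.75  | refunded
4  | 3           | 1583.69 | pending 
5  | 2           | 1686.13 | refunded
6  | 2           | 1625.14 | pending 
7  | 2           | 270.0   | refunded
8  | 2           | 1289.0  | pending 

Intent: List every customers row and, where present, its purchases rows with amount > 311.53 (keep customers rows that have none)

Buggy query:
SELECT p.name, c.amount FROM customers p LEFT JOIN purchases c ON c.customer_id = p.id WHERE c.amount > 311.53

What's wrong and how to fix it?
Bug: A WHERE condition on the right-hand table after LEFT JOIN drops unmatched parents

Fix: Put 'c.amount > 311.53' in the JOIN's ON clause instead of WHERE

Corrected query:
SELECT p.name, c.amount FROM customers p LEFT JOIN purchases c ON c.customer_id = p.id AND c.amount > 311.53

Result:
name  | amount 
------+--------
Alice | NULL   
Frank | 818.75 
Frank | 1289   
Frank | 1625.14
Frank | 1686.13
Dave  | 1583.69
Dave  | 1700.56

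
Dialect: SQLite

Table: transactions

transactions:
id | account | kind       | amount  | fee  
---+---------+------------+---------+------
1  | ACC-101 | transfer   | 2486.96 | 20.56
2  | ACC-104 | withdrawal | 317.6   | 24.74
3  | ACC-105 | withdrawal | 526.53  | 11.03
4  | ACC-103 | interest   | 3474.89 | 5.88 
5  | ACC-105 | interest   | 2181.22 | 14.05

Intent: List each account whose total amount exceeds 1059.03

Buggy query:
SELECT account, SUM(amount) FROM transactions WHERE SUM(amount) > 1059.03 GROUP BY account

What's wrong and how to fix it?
Bug: WHERE runs before GROUP BY, so aggregates aren't available there

Fix: Use HAVING (which filters groups after aggregation) instead of WHERE

Corrected query:
SELECT account, SUM(amount) FROM transactions GROUP BY account HAVING SUM(amount) > 1059.03

Result:
account | SUM(amount)
--------+------------
ACC-101 | 2486.96    
ACC-103 | 3474.89    
ACC-105 | 2707.75    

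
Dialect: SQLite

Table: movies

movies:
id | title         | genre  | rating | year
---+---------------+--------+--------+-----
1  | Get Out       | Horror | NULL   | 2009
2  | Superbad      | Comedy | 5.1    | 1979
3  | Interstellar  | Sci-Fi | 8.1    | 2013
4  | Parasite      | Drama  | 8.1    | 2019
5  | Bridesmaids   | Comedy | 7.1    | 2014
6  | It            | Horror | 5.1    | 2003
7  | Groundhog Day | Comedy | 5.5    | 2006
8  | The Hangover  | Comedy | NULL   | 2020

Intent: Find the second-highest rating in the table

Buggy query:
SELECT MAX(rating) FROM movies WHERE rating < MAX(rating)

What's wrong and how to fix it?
Bug: MAX(rating) on the right of the comparison is an aggregate-in-WHERE error

Fix: Compute the overall MAX in a subquery, then take MAX of rows below it

Corrected query:
SELECT MAX(rating) FROM movies WHERE rating < (SELECT MAX(rating) FROM movies)

Result:
MAX(rating)
-----------
7.1        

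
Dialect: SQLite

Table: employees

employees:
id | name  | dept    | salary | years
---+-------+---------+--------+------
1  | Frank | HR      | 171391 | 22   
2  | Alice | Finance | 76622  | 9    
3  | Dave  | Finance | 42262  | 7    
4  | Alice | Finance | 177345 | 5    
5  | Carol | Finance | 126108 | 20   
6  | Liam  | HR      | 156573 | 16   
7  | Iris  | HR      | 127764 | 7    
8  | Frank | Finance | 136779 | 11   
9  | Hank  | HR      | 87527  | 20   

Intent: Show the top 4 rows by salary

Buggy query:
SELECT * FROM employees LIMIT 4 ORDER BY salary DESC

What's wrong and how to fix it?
Bug: LIMIT must come after ORDER BY

Fix: Sort with ORDER BY, then apply LIMIT

Corrected query:
SELECT * FROM employees ORDER BY salary DESC LIMIT 4

Result:
id | name  | dept    | salary | years
---+-------+---------+--------+------
4  | Alice | Finance | 177345 | 5    
1  | Frank | HR      | 171391 | 22   
6  | Liam  | HR      | 156573 | 16   
8  | Frank | Finance | 136779 | 11   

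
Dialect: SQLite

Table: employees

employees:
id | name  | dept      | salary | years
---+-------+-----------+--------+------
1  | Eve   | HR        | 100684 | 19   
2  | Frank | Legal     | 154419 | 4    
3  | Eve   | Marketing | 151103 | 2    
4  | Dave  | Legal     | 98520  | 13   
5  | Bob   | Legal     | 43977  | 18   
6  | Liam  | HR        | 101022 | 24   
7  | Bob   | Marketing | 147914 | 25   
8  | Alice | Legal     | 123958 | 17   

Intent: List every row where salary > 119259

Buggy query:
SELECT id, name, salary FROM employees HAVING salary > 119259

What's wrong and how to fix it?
Bug: This is a non-aggregate query (no GROUP BY, no aggregates), so in SQLite the HAVING clause is invalid here; a row-level condition belongs in WHERE

Fix: Replace HAVING with WHERE since the condition applies to individual rows

Corrected query:
SELECT id, name, salary FROM employees WHERE salary > 119259

Result:
id | name  | salary
---+-------+-------
2  | Frank | 154419
3  | Eve   | 151103
7  | Bob   | 147914
8  | Alice | 123958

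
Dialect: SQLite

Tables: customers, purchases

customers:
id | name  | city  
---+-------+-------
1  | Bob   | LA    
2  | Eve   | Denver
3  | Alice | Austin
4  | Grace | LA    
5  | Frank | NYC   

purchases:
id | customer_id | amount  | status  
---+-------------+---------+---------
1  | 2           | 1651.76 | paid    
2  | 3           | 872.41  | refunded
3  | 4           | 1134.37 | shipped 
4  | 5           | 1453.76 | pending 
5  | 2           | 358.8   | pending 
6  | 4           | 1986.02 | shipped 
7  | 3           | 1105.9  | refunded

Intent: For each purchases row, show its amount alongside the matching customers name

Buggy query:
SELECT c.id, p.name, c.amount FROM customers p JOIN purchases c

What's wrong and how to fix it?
Bug: Missing join condition: each purchases row is matched to all customers rows instead of just its own

Fix: Specify the join condition linking the foreign key to the parent id

Corrected query:
SELECT c.id, p.name, c.amount FROM customers p JOIN purchases c ON c.customer_id = p.id

Result:
id | name  | amount 
---+-------+--------
1  | Eve   | 1651.76
2  | Alice | 872.41 
3  | Grace | 1134.37
4  | Frank | 1453.76
5  | Eve   | 358.8  
6  | Grace | 1986.02
7  | Alice | 1105.9 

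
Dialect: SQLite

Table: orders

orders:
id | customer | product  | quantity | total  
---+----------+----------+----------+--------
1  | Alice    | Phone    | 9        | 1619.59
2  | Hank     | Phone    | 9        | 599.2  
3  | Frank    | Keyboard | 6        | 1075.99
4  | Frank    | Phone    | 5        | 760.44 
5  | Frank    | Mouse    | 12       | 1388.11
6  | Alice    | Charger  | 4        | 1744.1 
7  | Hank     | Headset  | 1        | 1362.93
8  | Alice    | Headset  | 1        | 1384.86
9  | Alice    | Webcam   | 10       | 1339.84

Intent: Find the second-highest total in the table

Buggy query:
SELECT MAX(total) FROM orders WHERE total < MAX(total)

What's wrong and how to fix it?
Bug: MAX(total) on the right of the comparison is an aggregate-in-WHERE error

Fix: Compute the overall MAX in a subquery, then take MAX of rows below it

Corrected query:
SELECT MAX(total) FROM orders WHERE total < (SELECT MAX(total) FROM orders)

Result:
MAX(total)
----------
1619.59   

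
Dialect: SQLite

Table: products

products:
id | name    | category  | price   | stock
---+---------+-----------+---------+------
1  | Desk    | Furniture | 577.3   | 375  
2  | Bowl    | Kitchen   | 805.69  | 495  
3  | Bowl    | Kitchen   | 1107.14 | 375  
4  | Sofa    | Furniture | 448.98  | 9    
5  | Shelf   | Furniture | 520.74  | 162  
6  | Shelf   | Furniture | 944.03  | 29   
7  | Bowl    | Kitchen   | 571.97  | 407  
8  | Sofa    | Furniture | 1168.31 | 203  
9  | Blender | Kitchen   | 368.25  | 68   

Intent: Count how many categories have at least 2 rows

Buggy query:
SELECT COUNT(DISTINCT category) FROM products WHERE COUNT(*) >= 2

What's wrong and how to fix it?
Bug: WHERE filters individual rows, not groups, so a group-level COUNT is invalid there

Fix: Use a subquery that GROUPs and filters with HAVING, then count its rows

Corrected query:
SELECT COUNT(*) FROM (SELECT category FROM products GROUP BY category HAVING COUNT(*) >= 2)

Result:
COUNT(*)
--------
2       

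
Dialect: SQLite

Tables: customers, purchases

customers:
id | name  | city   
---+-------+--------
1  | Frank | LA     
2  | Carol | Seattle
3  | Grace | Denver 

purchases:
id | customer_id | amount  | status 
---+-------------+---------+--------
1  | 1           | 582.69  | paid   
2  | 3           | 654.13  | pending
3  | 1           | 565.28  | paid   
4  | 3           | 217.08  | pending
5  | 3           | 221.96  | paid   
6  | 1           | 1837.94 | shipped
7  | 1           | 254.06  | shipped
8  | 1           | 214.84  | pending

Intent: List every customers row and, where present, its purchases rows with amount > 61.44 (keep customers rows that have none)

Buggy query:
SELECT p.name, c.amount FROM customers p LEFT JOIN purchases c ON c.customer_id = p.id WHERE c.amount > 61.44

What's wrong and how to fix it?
Bug: Filtering c.amount in WHERE discards the NULL rows produced by LEFT JOIN, turning it into an inner join

Fix: Move the right-table condition into the ON clause so unmatched parents are kept

Corrected query:
SELECT p.name, c.amount FROM customers p LEFT JOIN purchases c ON c.customer_id = p.id AND c.amount > 61.44

Result:
name  | amount 
------+--------
Frank | 214.84 
Frank | 254.06 
Frank | 565.28 
Frank | 582.69 
Frank | 1837.94
Carol | NULL   
Grace | 217.08 
Grace | 221.96 
Grace | 654.13 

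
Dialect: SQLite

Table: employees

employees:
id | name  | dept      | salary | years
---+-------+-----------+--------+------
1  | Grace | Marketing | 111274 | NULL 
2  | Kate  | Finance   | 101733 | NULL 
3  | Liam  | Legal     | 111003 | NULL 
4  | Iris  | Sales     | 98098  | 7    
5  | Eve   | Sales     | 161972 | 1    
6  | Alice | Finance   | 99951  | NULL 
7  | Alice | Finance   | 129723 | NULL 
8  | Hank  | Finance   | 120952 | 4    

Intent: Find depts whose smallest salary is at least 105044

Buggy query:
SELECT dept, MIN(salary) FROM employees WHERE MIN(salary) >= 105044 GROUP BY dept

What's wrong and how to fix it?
Bug: MIN() in WHERE is a misuse of aggregate

Fix: Use HAVING for the per-group MIN condition

Corrected query:
SELECT dept, MIN(salary) FROM employees GROUP BY dept HAVING MIN(salary) >= 105044

Result:
dept      | MIN(salary)
----------+------------
Legal     | 111003     
Marketing | 111274     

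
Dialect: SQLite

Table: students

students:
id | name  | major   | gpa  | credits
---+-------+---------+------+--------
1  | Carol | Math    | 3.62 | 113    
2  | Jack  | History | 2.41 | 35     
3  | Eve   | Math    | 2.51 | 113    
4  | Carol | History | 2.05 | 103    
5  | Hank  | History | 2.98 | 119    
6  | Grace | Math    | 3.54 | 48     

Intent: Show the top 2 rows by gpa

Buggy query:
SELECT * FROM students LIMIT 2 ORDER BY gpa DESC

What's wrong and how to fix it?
Bug: ORDER BY cannot follow LIMIT; LIMIT is the final clause

Fix: Swap the clauses: ORDER BY first, then LIMIT

Corrected query:
SELECT * FROM students ORDER BY gpa DESC LIMIT 2

Result:
id | name  | major | gpa  | credits
---+-------+-------+------+--------
1  | Carol | Math  | 3.62 | 113    
6  | Grace | Math  | 3.54 | 48     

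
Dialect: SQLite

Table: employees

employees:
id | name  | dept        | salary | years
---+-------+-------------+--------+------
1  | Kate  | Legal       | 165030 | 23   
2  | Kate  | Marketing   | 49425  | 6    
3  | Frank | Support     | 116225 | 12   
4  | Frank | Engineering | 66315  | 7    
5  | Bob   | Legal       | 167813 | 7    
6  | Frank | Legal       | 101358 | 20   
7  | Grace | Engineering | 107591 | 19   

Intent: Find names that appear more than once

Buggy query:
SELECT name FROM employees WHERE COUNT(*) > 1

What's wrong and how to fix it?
Bug: COUNT(*) is an aggregate and cannot be used in WHERE

Fix: Group first, then use HAVING for the count condition

Corrected query:
SELECT name FROM employees GROUP BY name HAVING COUNT(*) > 1

Result:
name 
-----
Frank
Kate 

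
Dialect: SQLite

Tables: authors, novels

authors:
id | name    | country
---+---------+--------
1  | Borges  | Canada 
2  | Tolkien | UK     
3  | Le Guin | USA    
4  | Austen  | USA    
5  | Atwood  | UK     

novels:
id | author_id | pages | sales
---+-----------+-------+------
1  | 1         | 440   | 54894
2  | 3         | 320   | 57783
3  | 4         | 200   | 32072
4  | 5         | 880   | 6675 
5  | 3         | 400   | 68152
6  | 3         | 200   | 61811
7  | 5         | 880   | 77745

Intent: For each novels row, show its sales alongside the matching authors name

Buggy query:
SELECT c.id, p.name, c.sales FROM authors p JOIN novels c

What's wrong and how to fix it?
Bug: Missing join condition: each novels row is matched to all authors rows instead of just its own

Fix: Specify the join condition linking the foreign key to the parent id

Corrected query:
SELECT c.id, p.name, c.sales FROM authors p JOIN novels c ON c.author_id = p.id

Result:
id | name    | sales
---+---------+------
1  | Borges  | 54894
2  | Le Guin | 57783
3  | Austen  | 32072
4  | Atwood  | 6675 
5  | Le Guin | 68152
6  | Le Guin | 61811
7  | Atwood  | 77745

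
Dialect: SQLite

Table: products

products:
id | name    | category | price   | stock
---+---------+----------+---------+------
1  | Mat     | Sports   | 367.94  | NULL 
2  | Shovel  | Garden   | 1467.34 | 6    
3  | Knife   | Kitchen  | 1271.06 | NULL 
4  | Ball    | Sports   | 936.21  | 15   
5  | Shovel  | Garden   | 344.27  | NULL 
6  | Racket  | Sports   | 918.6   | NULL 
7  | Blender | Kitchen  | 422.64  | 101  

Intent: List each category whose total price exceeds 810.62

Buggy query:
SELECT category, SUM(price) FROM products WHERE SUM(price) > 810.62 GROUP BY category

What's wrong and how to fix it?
Bug: SUM(price) is an aggregate, but WHERE filters rows before aggregation

Fix: Use HAVING (which filters groups after aggregation) instead of WHERE

Corrected query:
SELECT category, SUM(price) FROM products GROUP BY category HAVING SUM(price) > 810.62

Result:
category | SUM(price)
---------+-----------
Garden   | 1811.61   
Kitchen  | 1693.7    
Sports   | 2222.75   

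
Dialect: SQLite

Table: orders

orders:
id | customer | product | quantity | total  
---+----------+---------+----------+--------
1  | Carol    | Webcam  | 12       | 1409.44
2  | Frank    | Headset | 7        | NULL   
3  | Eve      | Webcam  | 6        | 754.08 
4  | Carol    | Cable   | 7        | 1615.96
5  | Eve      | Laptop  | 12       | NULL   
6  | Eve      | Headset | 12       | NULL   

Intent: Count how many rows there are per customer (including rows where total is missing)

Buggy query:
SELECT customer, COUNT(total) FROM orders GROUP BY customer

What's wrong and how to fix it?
Bug: COUNT(total) skips NULLs, so groups with missing total are undercounted

Fix: Replace COUNT(total) with COUNT(*)

Corrected query:
SELECT customer, COUNT(*) FROM orders GROUP BY customer

Result:
customer | COUNT(*)
---------+---------
Carol    | 2       
Eve      | 3       
Frank    | 1       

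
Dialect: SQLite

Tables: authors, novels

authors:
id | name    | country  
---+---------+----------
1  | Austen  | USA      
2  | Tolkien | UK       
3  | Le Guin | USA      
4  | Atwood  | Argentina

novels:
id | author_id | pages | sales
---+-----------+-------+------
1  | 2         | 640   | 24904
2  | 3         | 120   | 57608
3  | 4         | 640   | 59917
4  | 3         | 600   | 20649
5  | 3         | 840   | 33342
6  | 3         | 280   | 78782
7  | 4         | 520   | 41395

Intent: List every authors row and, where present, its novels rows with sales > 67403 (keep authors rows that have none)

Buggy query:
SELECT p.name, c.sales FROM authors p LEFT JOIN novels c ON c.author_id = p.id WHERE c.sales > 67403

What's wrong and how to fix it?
Bug: A WHERE condition on the right-hand table after LEFT JOIN drops unmatched parents

Fix: Put 'c.sales > 67403' in the JOIN's ON clause instead of WHERE

Corrected query:
SELECT p.name, c.sales FROM authors p LEFT JOIN novels c ON c.author_id = p.id AND c.sales > 67403

Result:
name    | sales
--------+------
Austen  | NULL 
Tolkien | NULL 
Le Guin | 78782
Atwood  | NULL 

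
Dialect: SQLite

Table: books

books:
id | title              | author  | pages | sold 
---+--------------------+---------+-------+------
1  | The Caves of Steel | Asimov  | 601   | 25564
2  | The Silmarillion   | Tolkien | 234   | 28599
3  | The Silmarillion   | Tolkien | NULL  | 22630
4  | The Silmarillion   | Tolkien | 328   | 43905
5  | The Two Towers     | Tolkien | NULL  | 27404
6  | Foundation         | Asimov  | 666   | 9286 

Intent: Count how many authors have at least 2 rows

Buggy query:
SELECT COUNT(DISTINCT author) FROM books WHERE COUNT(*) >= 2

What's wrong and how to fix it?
Bug: WHERE filters individual rows, not groups, so a group-level COUNT is invalid there

Fix: Group first with HAVING COUNT(*) >= 2, then COUNT the resulting groups

Corrected query:
SELECT COUNT(*) FROM (SELECT author FROM books GROUP BY author HAVING COUNT(*) >= 2)

Result:
COUNT(*)
--------
2       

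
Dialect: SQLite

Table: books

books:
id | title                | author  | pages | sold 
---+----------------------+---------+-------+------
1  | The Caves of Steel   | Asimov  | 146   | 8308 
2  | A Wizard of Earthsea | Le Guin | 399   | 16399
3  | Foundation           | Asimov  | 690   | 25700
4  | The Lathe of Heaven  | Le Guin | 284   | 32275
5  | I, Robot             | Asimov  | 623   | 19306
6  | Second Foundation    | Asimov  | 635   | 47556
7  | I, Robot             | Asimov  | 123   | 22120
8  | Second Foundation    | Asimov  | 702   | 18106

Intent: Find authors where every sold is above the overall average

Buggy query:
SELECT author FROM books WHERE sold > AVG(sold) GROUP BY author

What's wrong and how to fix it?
Bug: AVG() is an aggregate; it can't sit directly in WHERE

Fix: Use a subquery for AVG and a HAVING MIN(...) filter so the condition holds for every row in the group

Corrected query:
SELECT author FROM books GROUP BY author HAVING MIN(sold) > (SELECT AVG(sold) FROM books)

Result:
(no rows)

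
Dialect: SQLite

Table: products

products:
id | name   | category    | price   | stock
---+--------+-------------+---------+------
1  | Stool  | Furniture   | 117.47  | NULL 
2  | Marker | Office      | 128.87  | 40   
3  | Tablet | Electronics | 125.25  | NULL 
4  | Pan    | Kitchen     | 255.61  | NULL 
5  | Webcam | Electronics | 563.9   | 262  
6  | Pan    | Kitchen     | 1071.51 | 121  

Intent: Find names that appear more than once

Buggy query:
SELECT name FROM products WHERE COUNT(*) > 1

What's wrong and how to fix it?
Bug: WHERE can't reference COUNT(*); aggregates are computed after WHERE

Fix: Group first, then use HAVING for the count condition

Corrected query:
SELECT name FROM products GROUP BY name HAVING COUNT(*) > 1

Result:
name
----
Pan 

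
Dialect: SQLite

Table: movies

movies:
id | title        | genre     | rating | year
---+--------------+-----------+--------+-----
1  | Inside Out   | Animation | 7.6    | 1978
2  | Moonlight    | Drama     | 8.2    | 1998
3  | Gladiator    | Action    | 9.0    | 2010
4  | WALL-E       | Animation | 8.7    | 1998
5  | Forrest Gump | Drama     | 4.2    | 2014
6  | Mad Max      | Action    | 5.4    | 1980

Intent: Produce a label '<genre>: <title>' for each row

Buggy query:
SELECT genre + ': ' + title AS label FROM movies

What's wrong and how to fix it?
Bug: '+' is numeric addition; on text columns SQLite converts them to 0 instead of concatenating

Fix: Replace + with || to concatenate text

Corrected query:
SELECT genre || ': ' || title AS label FROM movies

Result:
label                
---------------------
Animation: Inside Out
Drama: Moonlight     
Action: Gladiator    
Animation: WALL-E    
Drama: Forrest Gump  
Action: Mad Max      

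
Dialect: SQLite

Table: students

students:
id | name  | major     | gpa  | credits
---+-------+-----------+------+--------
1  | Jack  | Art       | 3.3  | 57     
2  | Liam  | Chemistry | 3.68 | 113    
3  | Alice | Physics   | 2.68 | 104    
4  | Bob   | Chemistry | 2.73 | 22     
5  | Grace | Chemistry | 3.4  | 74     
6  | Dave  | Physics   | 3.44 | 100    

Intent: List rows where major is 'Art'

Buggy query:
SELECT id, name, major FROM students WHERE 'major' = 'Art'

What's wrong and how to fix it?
Bug: 'major' in single quotes is a string literal, not the column; the comparison is literal-vs-literal and never true

Fix: Reference the column as major without single quotes

Corrected query:
SELECT id, name, major FROM students WHERE major = 'Art'

Result:
id | name | major
---+------+------
1  | Jack | Art  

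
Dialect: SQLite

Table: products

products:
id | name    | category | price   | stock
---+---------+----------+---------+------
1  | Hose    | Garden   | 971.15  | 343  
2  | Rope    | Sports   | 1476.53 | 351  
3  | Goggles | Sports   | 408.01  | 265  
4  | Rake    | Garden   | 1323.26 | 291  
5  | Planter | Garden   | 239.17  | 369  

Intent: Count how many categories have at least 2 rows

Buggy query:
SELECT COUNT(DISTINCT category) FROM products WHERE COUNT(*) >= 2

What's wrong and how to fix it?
Bug: WHERE filters individual rows, not groups, so a group-level COUNT is invalid there

Fix: Group first with HAVING COUNT(*) >= 2, then COUNT the resulting groups

Corrected query:
SELECT COUNT(*) FROM (SELECT category FROM products GROUP BY category HAVING COUNT(*) >= 2)

Result:
COUNT(*)
--------
2       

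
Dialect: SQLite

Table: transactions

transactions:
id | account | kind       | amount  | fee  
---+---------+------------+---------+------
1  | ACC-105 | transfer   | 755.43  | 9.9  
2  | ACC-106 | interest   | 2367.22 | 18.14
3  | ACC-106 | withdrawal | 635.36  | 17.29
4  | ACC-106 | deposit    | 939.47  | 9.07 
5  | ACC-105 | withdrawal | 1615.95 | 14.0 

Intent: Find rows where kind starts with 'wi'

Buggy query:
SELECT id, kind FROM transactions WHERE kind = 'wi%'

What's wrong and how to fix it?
Bug: Wildcards only work with LIKE; '=' treats '%' as a literal character

Fix: Use LIKE for wildcard pattern matching

Corrected query:
SELECT id, kind FROM transactions WHERE kind LIKE 'wi%'

Result:
id | kind      
---+-----------
3  | withdrawal
5  | withdrawal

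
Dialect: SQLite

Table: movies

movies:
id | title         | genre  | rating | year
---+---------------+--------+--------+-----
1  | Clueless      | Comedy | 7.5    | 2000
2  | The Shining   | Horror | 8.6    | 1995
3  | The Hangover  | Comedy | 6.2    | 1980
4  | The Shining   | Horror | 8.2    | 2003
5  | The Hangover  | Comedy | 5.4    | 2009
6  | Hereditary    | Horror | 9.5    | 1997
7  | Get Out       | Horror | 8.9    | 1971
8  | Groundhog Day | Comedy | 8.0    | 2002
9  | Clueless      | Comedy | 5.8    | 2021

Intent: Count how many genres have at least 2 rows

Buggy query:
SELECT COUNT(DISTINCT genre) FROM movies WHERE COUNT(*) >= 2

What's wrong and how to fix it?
Bug: WHERE filters individual rows, not groups, so a group-level COUNT is invalid there

Fix: Use a subquery that GROUPs and filters with HAVING, then count its rows

Corrected query:
SELECT COUNT(*) FROM (SELECT genre FROM movies GROUP BY genre HAVING COUNT(*) >= 2)

Result:
COUNT(*)
--------
2       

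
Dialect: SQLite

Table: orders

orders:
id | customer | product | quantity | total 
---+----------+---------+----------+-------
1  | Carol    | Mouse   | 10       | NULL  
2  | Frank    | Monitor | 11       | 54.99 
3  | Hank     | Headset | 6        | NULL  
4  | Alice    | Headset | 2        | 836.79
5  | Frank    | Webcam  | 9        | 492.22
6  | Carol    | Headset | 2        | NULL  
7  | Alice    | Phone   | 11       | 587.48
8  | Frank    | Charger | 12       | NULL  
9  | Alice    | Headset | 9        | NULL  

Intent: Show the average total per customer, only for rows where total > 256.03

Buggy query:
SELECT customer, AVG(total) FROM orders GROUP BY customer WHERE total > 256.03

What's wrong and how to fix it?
Bug: WHERE cannot follow GROUP BY

Fix: Move the WHERE clause before GROUP BY

Corrected query:
SELECT customer, AVG(total) FROM orders WHERE total > 256.03 GROUP BY customer

Result:
customer | AVG(total)
---------+-----------
Alice    | 712.135   
Frank    | 492.22    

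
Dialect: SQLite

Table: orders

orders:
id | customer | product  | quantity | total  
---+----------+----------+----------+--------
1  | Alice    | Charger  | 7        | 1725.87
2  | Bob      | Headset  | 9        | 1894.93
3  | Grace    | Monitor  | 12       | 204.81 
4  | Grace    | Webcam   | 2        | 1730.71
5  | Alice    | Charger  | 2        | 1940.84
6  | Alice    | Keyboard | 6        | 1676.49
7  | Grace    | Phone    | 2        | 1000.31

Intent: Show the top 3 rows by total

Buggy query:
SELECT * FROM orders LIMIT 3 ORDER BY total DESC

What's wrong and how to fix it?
Bug: LIMIT must come after ORDER BY

Fix: Sort with ORDER BY, then apply LIMIT

Corrected query:
SELECT * FROM orders ORDER BY total DESC LIMIT 3

Result:
id | customer | product | quantity | total  
---+----------+---------+----------+--------
5  | Alice    | Charger | 2        | 1940.84
2  | Bob      | Headset | 9        | 1894.93
4  | Grace    | Webcam  | 2        | 1730.71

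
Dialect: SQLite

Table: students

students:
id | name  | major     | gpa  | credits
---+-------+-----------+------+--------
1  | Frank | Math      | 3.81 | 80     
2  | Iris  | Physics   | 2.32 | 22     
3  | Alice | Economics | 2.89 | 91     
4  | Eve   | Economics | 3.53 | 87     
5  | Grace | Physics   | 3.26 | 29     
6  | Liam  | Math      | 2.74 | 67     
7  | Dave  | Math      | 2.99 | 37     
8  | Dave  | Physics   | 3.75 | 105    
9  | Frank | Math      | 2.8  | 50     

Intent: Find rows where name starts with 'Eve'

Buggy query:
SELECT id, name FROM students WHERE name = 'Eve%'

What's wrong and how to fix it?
Bug: '=' compares the literal string including the % character; pattern matching needs LIKE

Fix: Use LIKE for wildcard pattern matching

Corrected query:
SELECT id, name FROM students WHERE name LIKE 'Eve%'

Result:
id | name
---+-----
4  | Eve 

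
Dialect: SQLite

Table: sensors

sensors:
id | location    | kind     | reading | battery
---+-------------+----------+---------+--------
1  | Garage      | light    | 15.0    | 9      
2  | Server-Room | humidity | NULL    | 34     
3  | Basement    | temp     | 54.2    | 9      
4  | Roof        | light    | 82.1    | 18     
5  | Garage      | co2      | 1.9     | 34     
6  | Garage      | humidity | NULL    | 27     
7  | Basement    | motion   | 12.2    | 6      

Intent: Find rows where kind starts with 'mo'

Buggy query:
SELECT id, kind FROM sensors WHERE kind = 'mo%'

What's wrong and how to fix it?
Bug: '=' compares the literal string including the % character; pattern matching needs LIKE

Fix: Use LIKE for wildcard pattern matching

Corrected query:
SELECT id, kind FROM sensors WHERE kind LIKE 'mo%'

Result:
id | kind  
---+-------
7  | motion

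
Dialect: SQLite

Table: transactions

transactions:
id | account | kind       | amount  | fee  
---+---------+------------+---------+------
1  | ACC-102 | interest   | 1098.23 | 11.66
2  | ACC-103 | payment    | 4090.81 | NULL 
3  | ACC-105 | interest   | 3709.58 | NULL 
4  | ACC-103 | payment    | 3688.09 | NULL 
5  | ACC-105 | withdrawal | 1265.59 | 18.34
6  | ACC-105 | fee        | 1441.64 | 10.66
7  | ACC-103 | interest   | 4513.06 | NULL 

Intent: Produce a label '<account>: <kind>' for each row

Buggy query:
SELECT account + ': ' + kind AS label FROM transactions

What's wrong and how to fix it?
Bug: SQLite uses || for string concatenation; + coerces text to numbers (yielding 0)

Fix: Use the || operator for string concatenation

Corrected query:
SELECT account || ': ' || kind AS label FROM transactions

Result:
label              
-------------------
ACC-102: interest  
ACC-103: payment   
ACC-105: interest  
ACC-103: payment   
ACC-105: withdrawal
ACC-105: fee       
ACC-103: interest  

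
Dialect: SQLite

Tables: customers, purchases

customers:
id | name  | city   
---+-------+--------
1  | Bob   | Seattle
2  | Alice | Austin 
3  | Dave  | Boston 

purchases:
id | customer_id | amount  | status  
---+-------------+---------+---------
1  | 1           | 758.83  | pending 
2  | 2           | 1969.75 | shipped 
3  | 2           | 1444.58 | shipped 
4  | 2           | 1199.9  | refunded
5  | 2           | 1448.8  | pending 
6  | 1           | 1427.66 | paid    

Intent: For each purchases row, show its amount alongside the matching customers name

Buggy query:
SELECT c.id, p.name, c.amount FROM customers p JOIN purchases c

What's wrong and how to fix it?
Bug: Missing join condition: each purchases row is matched to all customers rows instead of just its own

Fix: Add ON c.customer_id = p.id to the JOIN

Corrected query:
SELECT c.id, p.name, c.amount FROM customers p JOIN purchases c ON c.customer_id = p.id

Result:
id | name  | amount 
---+-------+--------
1  | Bob   | 758.83 
2  | Alice | 1969.75
3  | Alice | 1444.58
4  | Alice | 1199.9 
5  | Alice | 1448.8 
6  | Bob   | 1427.66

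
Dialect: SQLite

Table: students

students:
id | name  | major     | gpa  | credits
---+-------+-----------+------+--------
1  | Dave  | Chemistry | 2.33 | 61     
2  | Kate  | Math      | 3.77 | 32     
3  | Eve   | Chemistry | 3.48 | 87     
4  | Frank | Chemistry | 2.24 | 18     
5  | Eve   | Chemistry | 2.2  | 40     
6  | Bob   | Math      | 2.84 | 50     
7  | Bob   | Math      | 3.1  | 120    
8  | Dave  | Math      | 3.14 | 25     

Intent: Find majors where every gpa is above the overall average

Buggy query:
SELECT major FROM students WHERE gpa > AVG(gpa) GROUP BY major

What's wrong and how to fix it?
Bug: WHERE evaluates per row before aggregation, so AVG() is unavailable

Fix: Use a subquery for AVG and a HAVING MIN(...) filter so the condition holds for every row in the group

Corrected query:
SELECT major FROM students GROUP BY major HAVING MIN(gpa) > (SELECT AVG(gpa) FROM students)

Result:
(no rows)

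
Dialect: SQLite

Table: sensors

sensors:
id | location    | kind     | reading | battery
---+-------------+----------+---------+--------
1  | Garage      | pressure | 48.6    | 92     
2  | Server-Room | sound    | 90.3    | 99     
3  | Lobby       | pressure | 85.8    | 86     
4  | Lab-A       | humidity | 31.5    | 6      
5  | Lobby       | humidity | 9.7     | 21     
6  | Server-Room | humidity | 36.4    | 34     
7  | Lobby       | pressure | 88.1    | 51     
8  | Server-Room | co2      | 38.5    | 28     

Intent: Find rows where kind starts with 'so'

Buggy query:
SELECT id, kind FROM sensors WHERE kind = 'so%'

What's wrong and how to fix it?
Bug: '=' compares the literal string including the % character; pattern matching needs LIKE

Fix: Replace '=' with LIKE so 'so%' is treated as a pattern

Corrected query:
SELECT id, kind FROM sensors WHERE kind LIKE 'so%'

Result:
id | kind 
---+------
2  | sound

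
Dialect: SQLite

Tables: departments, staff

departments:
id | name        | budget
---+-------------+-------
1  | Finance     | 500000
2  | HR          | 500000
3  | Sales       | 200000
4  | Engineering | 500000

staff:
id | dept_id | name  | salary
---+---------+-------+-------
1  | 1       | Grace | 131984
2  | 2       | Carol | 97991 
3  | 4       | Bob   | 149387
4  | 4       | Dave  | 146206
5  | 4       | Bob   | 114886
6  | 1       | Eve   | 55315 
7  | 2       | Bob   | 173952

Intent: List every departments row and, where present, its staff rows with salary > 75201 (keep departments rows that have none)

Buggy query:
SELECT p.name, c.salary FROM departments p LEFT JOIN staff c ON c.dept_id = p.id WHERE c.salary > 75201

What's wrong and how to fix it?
Bug: Filtering c.salary in WHERE discards the NULL rows produced by LEFT JOIN, turning it into an inner join

Fix: Put 'c.salary > 75201' in the JOIN's ON clause instead of WHERE

Corrected query:
SELECT p.name, c.salary FROM departments p LEFT JOIN staff c ON c.dept_id = p.id AND c.salary > 75201

Result:
name        | salary
------------+-------
Finance     | 131984
HR          | 97991 
HR          | 173952
Sales       | NULL  
Engineering | 114886
Engineering | 146206
Engineering | 149387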